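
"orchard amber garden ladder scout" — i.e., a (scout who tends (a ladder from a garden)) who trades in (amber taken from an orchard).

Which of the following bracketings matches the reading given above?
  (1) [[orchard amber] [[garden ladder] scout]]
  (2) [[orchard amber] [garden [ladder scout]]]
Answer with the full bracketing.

The paraphrase's head is the "scout" part ("garden ladder scout"); its modifier is "orchard amber".
That top-level split, carried through the inner groups, gives [[orchard amber] [[garden ladder] scout]].

[[orchard amber] [[garden ladder] scout]]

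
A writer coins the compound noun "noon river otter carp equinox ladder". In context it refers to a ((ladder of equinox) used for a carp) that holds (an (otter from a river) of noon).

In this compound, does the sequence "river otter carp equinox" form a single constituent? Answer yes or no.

The top-level split is [noon river otter] [carp equinox ladder]; the full structure is [[noon [river otter]] [carp [equinox ladder]]].
"river otter carp equinox" straddles a constituent boundary, so it is not a single unit.

no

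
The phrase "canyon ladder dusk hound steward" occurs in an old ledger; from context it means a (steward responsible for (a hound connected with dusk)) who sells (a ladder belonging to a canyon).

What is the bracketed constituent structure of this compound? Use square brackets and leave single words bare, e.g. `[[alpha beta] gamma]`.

Overall it is a kind of steward (specifically "dusk hound steward"); the modifier is "canyon ladder".
"canyon ladder" → head "ladder", modifier "canyon".
"dusk hound steward" → head "steward", modifier "dusk hound".
"dusk hound" → head "hound", modifier "dusk".
Putting it together: [[canyon ladder] [[dusk hound] steward]].

[[canyon ladder] [[dusk hound] steward]]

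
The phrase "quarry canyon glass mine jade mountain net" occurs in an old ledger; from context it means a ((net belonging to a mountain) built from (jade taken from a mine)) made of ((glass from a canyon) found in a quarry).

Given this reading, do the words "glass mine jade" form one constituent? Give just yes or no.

no

The top-level split is [quarry canyon glass] [mine jade mountain net]; the full structure is [[quarry [canyon glass]] [[mine jade] [mountain net]]].
"glass mine jade" straddles a constituent boundary, so it is not a single unit.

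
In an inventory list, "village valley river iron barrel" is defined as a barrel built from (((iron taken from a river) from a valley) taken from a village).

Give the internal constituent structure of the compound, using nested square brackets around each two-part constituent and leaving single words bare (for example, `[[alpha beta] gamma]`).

[[village [valley [river iron]]] barrel]

The outermost head in the paraphrase is "barrel", modified by "village valley river iron".
Inside "village valley river iron": head "iron" (specifically "valley river iron"), modifier "village".
Inside "valley river iron": head "iron" (specifically "river iron"), modifier "valley".
Inside "river iron": head "iron", modifier "river".
Putting it together: [[village [valley [river iron]]] barrel].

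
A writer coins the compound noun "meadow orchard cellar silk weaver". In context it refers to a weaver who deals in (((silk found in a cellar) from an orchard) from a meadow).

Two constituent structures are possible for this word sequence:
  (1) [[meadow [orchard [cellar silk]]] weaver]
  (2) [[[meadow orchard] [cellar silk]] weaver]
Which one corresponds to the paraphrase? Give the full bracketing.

The paraphrase's head is the "weaver" part ("weaver"); its modifier is "meadow orchard cellar silk".
That top-level split, carried through the inner groups, gives [[meadow [orchard [cellar silk]]] weaver].

[[meadow [orchard [cellar silk]]] weaver]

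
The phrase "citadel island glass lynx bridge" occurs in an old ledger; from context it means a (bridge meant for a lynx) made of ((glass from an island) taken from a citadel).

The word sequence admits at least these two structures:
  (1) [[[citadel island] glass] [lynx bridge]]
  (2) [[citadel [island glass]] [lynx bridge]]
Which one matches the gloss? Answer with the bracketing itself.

[[citadel [island glass]] [lynx bridge]]

The paraphrase's head is the "bridge" part ("lynx bridge"); its modifier is "citadel island glass".
That top-level split, carried through the inner groups, gives [[citadel [island glass]] [lynx bridge]].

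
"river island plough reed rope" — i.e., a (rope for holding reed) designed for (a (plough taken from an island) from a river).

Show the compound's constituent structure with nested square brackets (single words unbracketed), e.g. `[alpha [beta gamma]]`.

[[river [island plough]] [reed rope]]

Overall it is a kind of rope (specifically "reed rope"); the modifier is "river island plough".
Inside "river island plough": head "plough" (specifically "island plough"), modifier "river".
Inside "island plough": head "plough", modifier "island".
Inside "reed rope": head "rope", modifier "reed".
Assembled: [[river [island plough]] [reed rope]].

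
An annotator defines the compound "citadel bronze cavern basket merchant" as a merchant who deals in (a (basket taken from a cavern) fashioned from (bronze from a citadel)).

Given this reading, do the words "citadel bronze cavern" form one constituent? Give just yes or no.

no

The top-level split is [citadel bronze cavern basket] [merchant]; the full structure is [[[citadel bronze] [cavern basket]] merchant].
"citadel bronze cavern" straddles a constituent boundary, so it is not a single unit.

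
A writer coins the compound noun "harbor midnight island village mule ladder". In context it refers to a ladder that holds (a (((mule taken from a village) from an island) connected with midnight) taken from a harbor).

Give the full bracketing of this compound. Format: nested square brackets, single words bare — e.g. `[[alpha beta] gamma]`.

[[harbor [midnight [island [village mule]]]] ladder]

At the top level: head "ladder"; modifier "harbor midnight island village mule".
"harbor midnight island village mule" → head "mule" (specifically "midnight island village mule"), modifier "harbor".
"midnight island village mule" → head "mule" (specifically "island village mule"), modifier "midnight".
"island village mule" → head "mule" (specifically "village mule"), modifier "island".
"village mule" → head "mule", modifier "village".
Putting it together: [[harbor [midnight [island [village mule]]]] ladder].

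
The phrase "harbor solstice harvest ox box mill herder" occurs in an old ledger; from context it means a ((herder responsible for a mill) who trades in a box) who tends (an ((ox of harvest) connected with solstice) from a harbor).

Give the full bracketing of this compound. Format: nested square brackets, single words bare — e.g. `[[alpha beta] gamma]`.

The outermost head in the paraphrase is "herder" (specifically "box mill herder"), modified by "harbor solstice harvest ox".
Within "harbor solstice harvest ox", the head is "ox" (specifically "solstice harvest ox") and the modifier is "harbor".
Within "solstice harvest ox", the head is "ox" (specifically "harvest ox") and the modifier is "solstice".
Within "harvest ox", the head is "ox" and the modifier is "harvest".
Within "box mill herder", the head is "herder" (specifically "mill herder") and the modifier is "box".
Within "mill herder", the head is "herder" and the modifier is "mill".
Putting it together: [[harbor [solstice [harvest ox]]] [box [mill herder]]].

[[harbor [solstice [harvest ox]]] [box [mill herder]]]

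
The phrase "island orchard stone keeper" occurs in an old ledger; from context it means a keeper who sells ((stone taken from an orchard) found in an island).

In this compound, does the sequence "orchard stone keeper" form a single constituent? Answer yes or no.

no

The top-level split is [island orchard stone] [keeper]; the full structure is [[island [orchard stone]] keeper].
"orchard stone keeper" straddles a constituent boundary, so it is not a single unit.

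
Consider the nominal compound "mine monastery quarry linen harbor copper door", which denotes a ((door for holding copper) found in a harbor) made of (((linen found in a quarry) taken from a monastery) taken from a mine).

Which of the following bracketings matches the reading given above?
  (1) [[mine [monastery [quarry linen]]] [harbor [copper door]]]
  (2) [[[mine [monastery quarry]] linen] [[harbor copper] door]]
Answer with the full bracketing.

[[mine [monastery [quarry linen]]] [harbor [copper door]]]

The paraphrase's head is the "door" part ("harbor copper door"); its modifier is "mine monastery quarry linen".
That top-level split, carried through the inner groups, gives [[mine [monastery [quarry linen]]] [harbor [copper door]]].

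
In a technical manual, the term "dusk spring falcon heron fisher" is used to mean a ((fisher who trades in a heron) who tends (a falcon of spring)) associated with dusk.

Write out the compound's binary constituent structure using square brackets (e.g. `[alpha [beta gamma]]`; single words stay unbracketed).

Whole compound: head "fisher" (specifically "spring falcon heron fisher"), modifier "dusk".
Inside "spring falcon heron fisher": head "fisher" (specifically "heron fisher"), modifier "spring falcon".
Inside "spring falcon": head "falcon", modifier "spring".
Inside "heron fisher": head "fisher", modifier "heron".
Assembled: [dusk [[spring falcon] [heron fisher]]].

[dusk [[spring falcon] [heron fisher]]]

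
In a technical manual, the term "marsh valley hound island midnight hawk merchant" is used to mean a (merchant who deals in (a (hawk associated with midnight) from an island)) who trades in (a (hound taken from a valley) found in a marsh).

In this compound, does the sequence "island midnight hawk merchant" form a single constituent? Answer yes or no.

yes

The paraphrase groups the words so that "island midnight hawk merchant" is one unit: it corresponds to a single parenthesized sub-phrase.
The full structure is [[marsh [valley hound]] [[island [midnight hawk]] merchant]], in which [island midnight hawk merchant] is a constituent.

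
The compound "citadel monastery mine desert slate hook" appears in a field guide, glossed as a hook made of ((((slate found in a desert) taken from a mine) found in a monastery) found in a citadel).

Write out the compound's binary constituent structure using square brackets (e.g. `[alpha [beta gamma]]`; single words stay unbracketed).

[[citadel [monastery [mine [desert slate]]]] hook]

Overall it is a kind of hook; the modifier is "citadel monastery mine desert slate".
"citadel monastery mine desert slate" → head "slate" (specifically "monastery mine desert slate"), modifier "citadel".
"monastery mine desert slate" → head "slate" (specifically "mine desert slate"), modifier "monastery".
"mine desert slate" → head "slate" (specifically "desert slate"), modifier "mine".
"desert slate" → head "slate", modifier "desert".
Putting it together: [[citadel [monastery [mine [desert slate]]]] hook].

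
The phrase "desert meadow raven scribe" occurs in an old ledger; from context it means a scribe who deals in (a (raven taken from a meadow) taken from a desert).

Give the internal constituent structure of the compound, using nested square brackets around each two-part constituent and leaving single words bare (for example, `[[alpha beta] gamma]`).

[[desert [meadow raven]] scribe]

Whole compound: head "scribe", modifier "desert meadow raven".
Inside "desert meadow raven": head "raven" (specifically "meadow raven"), modifier "desert".
Inside "meadow raven": head "raven", modifier "meadow".
So the structure is [[desert [meadow raven]] scribe].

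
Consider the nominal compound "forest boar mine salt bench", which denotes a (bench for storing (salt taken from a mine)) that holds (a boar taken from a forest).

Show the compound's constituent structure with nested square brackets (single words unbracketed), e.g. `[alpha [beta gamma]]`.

At the top level: head "bench" (specifically "mine salt bench"); modifier "forest boar".
"forest boar" → head "boar", modifier "forest".
"mine salt bench" → head "bench", modifier "mine salt".
"mine salt" → head "salt", modifier "mine".
Putting it together: [[forest boar] [[mine salt] bench]].

[[forest boar] [[mine salt] bench]]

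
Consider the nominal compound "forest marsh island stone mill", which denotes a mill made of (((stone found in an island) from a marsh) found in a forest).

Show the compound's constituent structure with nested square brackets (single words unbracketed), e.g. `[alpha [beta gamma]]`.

[[forest [marsh [island stone]]] mill]

At the top level: head "mill"; modifier "forest marsh island stone".
Inside "forest marsh island stone": head "stone" (specifically "marsh island stone"), modifier "forest".
Inside "marsh island stone": head "stone" (specifically "island stone"), modifier "marsh".
Inside "island stone": head "stone", modifier "island".
Assembled: [[forest [marsh [island stone]]] mill].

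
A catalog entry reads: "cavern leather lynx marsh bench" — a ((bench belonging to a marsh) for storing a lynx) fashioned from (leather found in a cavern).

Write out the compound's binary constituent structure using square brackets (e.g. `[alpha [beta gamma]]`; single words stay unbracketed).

Overall it is a kind of bench (specifically "lynx marsh bench"); the modifier is "cavern leather".
"cavern leather" → head "leather", modifier "cavern".
"lynx marsh bench" → head "bench" (specifically "marsh bench"), modifier "lynx".
"marsh bench" → head "bench", modifier "marsh".
So the structure is [[cavern leather] [lynx [marsh bench]]].

[[cavern leather] [lynx [marsh bench]]]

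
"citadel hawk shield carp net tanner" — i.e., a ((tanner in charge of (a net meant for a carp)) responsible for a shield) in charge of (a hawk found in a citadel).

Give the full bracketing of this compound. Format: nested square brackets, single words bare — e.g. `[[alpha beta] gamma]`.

Overall it is a kind of tanner (specifically "shield carp net tanner"); the modifier is "citadel hawk".
"citadel hawk" → head "hawk", modifier "citadel".
"shield carp net tanner" → head "tanner" (specifically "carp net tanner"), modifier "shield".
"carp net tanner" → head "tanner", modifier "carp net".
"carp net" → head "net", modifier "carp".
Putting it together: [[citadel hawk] [shield [[carp net] tanner]]].

[[citadel hawk] [shield [[carp net] tanner]]]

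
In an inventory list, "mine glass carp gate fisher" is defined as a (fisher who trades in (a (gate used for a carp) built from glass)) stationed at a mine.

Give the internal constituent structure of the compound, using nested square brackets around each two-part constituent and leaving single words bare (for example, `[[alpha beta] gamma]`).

[mine [[glass [carp gate]] fisher]]

Overall it is a kind of fisher (specifically "glass carp gate fisher"); the modifier is "mine".
Within "glass carp gate fisher", the head is "fisher" and the modifier is "glass carp gate".
Within "glass carp gate", the head is "gate" (specifically "carp gate") and the modifier is "glass".
Within "carp gate", the head is "gate" and the modifier is "carp".
Putting it together: [mine [[glass [carp gate]] fisher]].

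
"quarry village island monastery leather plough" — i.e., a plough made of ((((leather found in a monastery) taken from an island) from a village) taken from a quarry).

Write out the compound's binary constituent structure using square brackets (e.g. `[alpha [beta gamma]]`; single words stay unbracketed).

[[quarry [village [island [monastery leather]]]] plough]

Overall it is a kind of plough; the modifier is "quarry village island monastery leather".
Inside "quarry village island monastery leather": head "leather" (specifically "village island monastery leather"), modifier "quarry".
Inside "village island monastery leather": head "leather" (specifically "island monastery leather"), modifier "village".
Inside "island monastery leather": head "leather" (specifically "monastery leather"), modifier "island".
Inside "monastery leather": head "leather", modifier "monastery".
Assembled: [[quarry [village [island [monastery leather]]]] plough].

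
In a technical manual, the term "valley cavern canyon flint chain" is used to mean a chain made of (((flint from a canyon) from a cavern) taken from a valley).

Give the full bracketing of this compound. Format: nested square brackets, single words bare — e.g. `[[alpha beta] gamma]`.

At the top level: head "chain"; modifier "valley cavern canyon flint".
Inside "valley cavern canyon flint": head "flint" (specifically "cavern canyon flint"), modifier "valley".
Inside "cavern canyon flint": head "flint" (specifically "canyon flint"), modifier "cavern".
Inside "canyon flint": head "flint", modifier "canyon".
So the structure is [[valley [cavern [canyon flint]]] chain].

[[valley [cavern [canyon flint]]] chain]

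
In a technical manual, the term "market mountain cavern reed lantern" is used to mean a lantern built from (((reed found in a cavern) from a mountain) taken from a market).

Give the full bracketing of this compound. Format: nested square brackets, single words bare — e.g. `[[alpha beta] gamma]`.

[[market [mountain [cavern reed]]] lantern]

Whole compound: head "lantern", modifier "market mountain cavern reed".
Within "market mountain cavern reed", the head is "reed" (specifically "mountain cavern reed") and the modifier is "market".
Within "mountain cavern reed", the head is "reed" (specifically "cavern reed") and the modifier is "mountain".
Within "cavern reed", the head is "reed" and the modifier is "cavern".
So the structure is [[market [mountain [cavern reed]]] lantern].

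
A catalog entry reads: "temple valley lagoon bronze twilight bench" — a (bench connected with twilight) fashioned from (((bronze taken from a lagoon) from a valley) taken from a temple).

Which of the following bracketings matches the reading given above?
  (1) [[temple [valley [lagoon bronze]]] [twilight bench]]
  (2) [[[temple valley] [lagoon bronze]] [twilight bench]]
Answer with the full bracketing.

The paraphrase's head is the "bench" part ("twilight bench"); its modifier is "temple valley lagoon bronze".
That top-level split, carried through the inner groups, gives [[temple [valley [lagoon bronze]]] [twilight bench]].

[[temple [valley [lagoon bronze]]] [twilight bench]]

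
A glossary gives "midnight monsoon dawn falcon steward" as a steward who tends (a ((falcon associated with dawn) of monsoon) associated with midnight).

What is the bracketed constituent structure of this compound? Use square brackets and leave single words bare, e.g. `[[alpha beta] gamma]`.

At the top level: head "steward"; modifier "midnight monsoon dawn falcon".
Within "midnight monsoon dawn falcon", the head is "falcon" (specifically "monsoon dawn falcon") and the modifier is "midnight".
Within "monsoon dawn falcon", the head is "falcon" (specifically "dawn falcon") and the modifier is "monsoon".
Within "dawn falcon", the head is "falcon" and the modifier is "dawn".
Assembled: [[midnight [monsoon [dawn falcon]]] steward].

[[midnight [monsoon [dawn falcon]]] steward]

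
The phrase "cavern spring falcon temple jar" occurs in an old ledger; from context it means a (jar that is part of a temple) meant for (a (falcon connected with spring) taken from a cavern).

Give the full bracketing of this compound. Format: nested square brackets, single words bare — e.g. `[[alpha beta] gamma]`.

[[cavern [spring falcon]] [temple jar]]

Overall it is a kind of jar (specifically "temple jar"); the modifier is "cavern spring falcon".
"cavern spring falcon" → head "falcon" (specifically "spring falcon"), modifier "cavern".
"spring falcon" → head "falcon", modifier "spring".
"temple jar" → head "jar", modifier "temple".
Assembled: [[cavern [spring falcon]] [temple jar]].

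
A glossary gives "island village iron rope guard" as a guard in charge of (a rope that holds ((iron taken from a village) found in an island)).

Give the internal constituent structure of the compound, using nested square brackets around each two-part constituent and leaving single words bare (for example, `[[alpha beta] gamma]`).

Whole compound: head "guard", modifier "island village iron rope".
Inside "island village iron rope": head "rope", modifier "island village iron".
Inside "island village iron": head "iron" (specifically "village iron"), modifier "island".
Inside "village iron": head "iron", modifier "village".
Putting it together: [[[island [village iron]] rope] guard].

[[[island [village iron]] rope] guard]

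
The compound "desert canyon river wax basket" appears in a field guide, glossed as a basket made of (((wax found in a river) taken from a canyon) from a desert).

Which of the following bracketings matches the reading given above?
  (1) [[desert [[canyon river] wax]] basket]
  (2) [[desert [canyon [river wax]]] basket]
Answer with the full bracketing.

The paraphrase's head is the "basket" part ("basket"); its modifier is "desert canyon river wax".
That top-level split, carried through the inner groups, gives [[desert [canyon [river wax]]] basket].

[[desert [canyon [river wax]]] basket]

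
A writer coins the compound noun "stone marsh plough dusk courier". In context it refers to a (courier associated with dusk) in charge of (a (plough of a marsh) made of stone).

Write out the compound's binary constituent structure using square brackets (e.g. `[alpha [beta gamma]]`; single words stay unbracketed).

[[stone [marsh plough]] [dusk courier]]

At the top level: head "courier" (specifically "dusk courier"); modifier "stone marsh plough".
"stone marsh plough" → head "plough" (specifically "marsh plough"), modifier "stone".
"marsh plough" → head "plough", modifier "marsh".
"dusk courier" → head "courier", modifier "dusk".
Putting it together: [[stone [marsh plough]] [dusk courier]].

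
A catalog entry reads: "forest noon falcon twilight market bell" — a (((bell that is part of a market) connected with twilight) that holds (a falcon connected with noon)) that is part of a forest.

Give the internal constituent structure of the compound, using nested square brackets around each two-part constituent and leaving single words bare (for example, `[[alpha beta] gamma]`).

[forest [[noon falcon] [twilight [market bell]]]]

At the top level: head "bell" (specifically "noon falcon twilight market bell"); modifier "forest".
Inside "noon falcon twilight market bell": head "bell" (specifically "twilight market bell"), modifier "noon falcon".
Inside "noon falcon": head "falcon", modifier "noon".
Inside "twilight market bell": head "bell" (specifically "market bell"), modifier "twilight".
Inside "market bell": head "bell", modifier "market".
Putting it together: [forest [[noon falcon] [twilight [market bell]]]].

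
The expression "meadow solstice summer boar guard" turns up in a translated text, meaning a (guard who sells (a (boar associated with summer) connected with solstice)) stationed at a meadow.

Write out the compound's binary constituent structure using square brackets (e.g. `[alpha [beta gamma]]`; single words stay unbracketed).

[meadow [[solstice [summer boar]] guard]]

Overall it is a kind of guard (specifically "solstice summer boar guard"); the modifier is "meadow".
"solstice summer boar guard" → head "guard", modifier "solstice summer boar".
"solstice summer boar" → head "boar" (specifically "summer boar"), modifier "solstice".
"summer boar" → head "boar", modifier "summer".
Putting it together: [meadow [[solstice [summer boar]] guard]].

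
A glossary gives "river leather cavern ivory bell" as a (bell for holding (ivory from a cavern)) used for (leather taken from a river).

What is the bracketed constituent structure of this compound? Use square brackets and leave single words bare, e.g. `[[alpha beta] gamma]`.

At the top level: head "bell" (specifically "cavern ivory bell"); modifier "river leather".
Within "river leather", the head is "leather" and the modifier is "river".
Within "cavern ivory bell", the head is "bell" and the modifier is "cavern ivory".
Within "cavern ivory", the head is "ivory" and the modifier is "cavern".
So the structure is [[river leather] [[cavern ivory] bell]].

[[river leather] [[cavern ivory] bell]]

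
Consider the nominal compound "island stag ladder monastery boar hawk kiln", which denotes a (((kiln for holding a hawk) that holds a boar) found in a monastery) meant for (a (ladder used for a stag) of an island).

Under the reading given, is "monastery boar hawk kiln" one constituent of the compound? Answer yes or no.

yes

The paraphrase groups the words so that "monastery boar hawk kiln" is one unit: it corresponds to a single parenthesized sub-phrase.
The full structure is [[island [stag ladder]] [monastery [boar [hawk kiln]]]], in which [monastery boar hawk kiln] is a constituent.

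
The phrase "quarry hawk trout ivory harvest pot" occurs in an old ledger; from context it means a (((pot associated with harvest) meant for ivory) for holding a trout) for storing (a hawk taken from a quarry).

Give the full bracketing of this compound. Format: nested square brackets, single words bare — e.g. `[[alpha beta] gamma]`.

[[quarry hawk] [trout [ivory [harvest pot]]]]

Overall it is a kind of pot (specifically "trout ivory harvest pot"); the modifier is "quarry hawk".
Within "quarry hawk", the head is "hawk" and the modifier is "quarry".
Within "trout ivory harvest pot", the head is "pot" (specifically "ivory harvest pot") and the modifier is "trout".
Within "ivory harvest pot", the head is "pot" (specifically "harvest pot") and the modifier is "ivory".
Within "harvest pot", the head is "pot" and the modifier is "harvest".
Assembled: [[quarry hawk] [trout [ivory [harvest pot]]]].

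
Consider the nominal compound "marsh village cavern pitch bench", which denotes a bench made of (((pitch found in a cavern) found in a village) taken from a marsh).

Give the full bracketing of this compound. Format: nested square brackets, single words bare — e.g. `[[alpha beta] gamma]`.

The outermost head in the paraphrase is "bench", modified by "marsh village cavern pitch".
Inside "marsh village cavern pitch": head "pitch" (specifically "village cavern pitch"), modifier "marsh".
Inside "village cavern pitch": head "pitch" (specifically "cavern pitch"), modifier "village".
Inside "cavern pitch": head "pitch", modifier "cavern".
Putting it together: [[marsh [village [cavern pitch]]] bench].

[[marsh [village [cavern pitch]]] bench]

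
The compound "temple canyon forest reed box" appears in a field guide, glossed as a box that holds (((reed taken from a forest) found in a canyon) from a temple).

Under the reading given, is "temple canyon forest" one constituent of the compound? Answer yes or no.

The top-level split is [temple canyon forest reed] [box]; the full structure is [[temple [canyon [forest reed]]] box].
"temple canyon forest" straddles a constituent boundary, so it is not a single unit.

no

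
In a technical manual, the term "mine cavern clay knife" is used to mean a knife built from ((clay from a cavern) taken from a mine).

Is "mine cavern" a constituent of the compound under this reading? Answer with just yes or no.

no

The top-level split is [mine cavern clay] [knife]; the full structure is [[mine [cavern clay]] knife].
"mine cavern" straddles a constituent boundary, so it is not a single unit.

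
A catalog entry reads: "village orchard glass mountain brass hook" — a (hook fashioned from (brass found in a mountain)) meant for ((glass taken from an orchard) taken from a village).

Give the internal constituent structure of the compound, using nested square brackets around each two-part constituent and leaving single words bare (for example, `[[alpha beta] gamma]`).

Overall it is a kind of hook (specifically "mountain brass hook"); the modifier is "village orchard glass".
"village orchard glass" → head "glass" (specifically "orchard glass"), modifier "village".
"orchard glass" → head "glass", modifier "orchard".
"mountain brass hook" → head "hook", modifier "mountain brass".
"mountain brass" → head "brass", modifier "mountain".
Putting it together: [[village [orchard glass]] [[mountain brass] hook]].

[[village [orchard glass]] [[mountain brass] hook]]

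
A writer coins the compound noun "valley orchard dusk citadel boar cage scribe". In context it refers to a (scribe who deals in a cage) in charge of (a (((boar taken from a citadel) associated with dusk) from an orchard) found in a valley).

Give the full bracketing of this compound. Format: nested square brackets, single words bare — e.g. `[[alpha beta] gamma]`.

Whole compound: head "scribe" (specifically "cage scribe"), modifier "valley orchard dusk citadel boar".
"valley orchard dusk citadel boar" → head "boar" (specifically "orchard dusk citadel boar"), modifier "valley".
"orchard dusk citadel boar" → head "boar" (specifically "dusk citadel boar"), modifier "orchard".
"dusk citadel boar" → head "boar" (specifically "citadel boar"), modifier "dusk".
"citadel boar" → head "boar", modifier "citadel".
"cage scribe" → head "scribe", modifier "cage".
Assembled: [[valley [orchard [dusk [citadel boar]]]] [cage scribe]].

[[valley [orchard [dusk [citadel boar]]]] [cage scribe]]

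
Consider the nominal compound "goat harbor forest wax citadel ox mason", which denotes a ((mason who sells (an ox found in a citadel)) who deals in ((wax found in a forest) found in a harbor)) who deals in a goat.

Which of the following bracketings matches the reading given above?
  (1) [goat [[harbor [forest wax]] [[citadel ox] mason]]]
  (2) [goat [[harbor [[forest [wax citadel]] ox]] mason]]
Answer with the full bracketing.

[goat [[harbor [forest wax]] [[citadel ox] mason]]]

The paraphrase's head is the "mason" part ("harbor forest wax citadel ox mason"); its modifier is "goat".
That top-level split, carried through the inner groups, gives [goat [[harbor [forest wax]] [[citadel ox] mason]]].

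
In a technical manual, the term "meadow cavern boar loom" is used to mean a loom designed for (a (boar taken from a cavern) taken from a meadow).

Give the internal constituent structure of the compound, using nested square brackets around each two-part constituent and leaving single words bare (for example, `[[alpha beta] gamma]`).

[[meadow [cavern boar]] loom]

Overall it is a kind of loom; the modifier is "meadow cavern boar".
Within "meadow cavern boar", the head is "boar" (specifically "cavern boar") and the modifier is "meadow".
Within "cavern boar", the head is "boar" and the modifier is "cavern".
Assembled: [[meadow [cavern boar]] loom].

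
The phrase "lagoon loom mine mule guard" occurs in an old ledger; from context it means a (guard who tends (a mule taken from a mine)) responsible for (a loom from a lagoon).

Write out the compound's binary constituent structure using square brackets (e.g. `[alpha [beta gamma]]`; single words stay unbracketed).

[[lagoon loom] [[mine mule] guard]]

Overall it is a kind of guard (specifically "mine mule guard"); the modifier is "lagoon loom".
Inside "lagoon loom": head "loom", modifier "lagoon".
Inside "mine mule guard": head "guard", modifier "mine mule".
Inside "mine mule": head "mule", modifier "mine".
Putting it together: [[lagoon loom] [[mine mule] guard]].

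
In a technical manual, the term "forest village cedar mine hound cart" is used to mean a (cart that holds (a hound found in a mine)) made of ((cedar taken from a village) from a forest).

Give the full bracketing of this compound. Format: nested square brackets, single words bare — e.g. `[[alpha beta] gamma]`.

[[forest [village cedar]] [[mine hound] cart]]

Whole compound: head "cart" (specifically "mine hound cart"), modifier "forest village cedar".
Within "forest village cedar", the head is "cedar" (specifically "village cedar") and the modifier is "forest".
Within "village cedar", the head is "cedar" and the modifier is "village".
Within "mine hound cart", the head is "cart" and the modifier is "mine hound".
Within "mine hound", the head is "hound" and the modifier is "mine".
Putting it together: [[forest [village cedar]] [[mine hound] cart]].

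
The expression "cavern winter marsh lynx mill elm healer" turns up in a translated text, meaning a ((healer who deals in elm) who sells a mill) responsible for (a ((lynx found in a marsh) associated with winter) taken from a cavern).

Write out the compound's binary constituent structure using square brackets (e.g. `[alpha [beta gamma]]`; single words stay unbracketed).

[[cavern [winter [marsh lynx]]] [mill [elm healer]]]

The outermost head in the paraphrase is "healer" (specifically "mill elm healer"), modified by "cavern winter marsh lynx".
Inside "cavern winter marsh lynx": head "lynx" (specifically "winter marsh lynx"), modifier "cavern".
Inside "winter marsh lynx": head "lynx" (specifically "marsh lynx"), modifier "winter".
Inside "marsh lynx": head "lynx", modifier "marsh".
Inside "mill elm healer": head "healer" (specifically "elm healer"), modifier "mill".
Inside "elm healer": head "healer", modifier "elm".
So the structure is [[cavern [winter [marsh lynx]]] [mill [elm healer]]].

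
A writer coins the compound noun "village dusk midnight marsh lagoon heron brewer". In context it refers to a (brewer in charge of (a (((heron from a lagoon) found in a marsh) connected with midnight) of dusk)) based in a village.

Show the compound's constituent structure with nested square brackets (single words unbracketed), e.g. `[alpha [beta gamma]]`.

[village [[dusk [midnight [marsh [lagoon heron]]]] brewer]]

Whole compound: head "brewer" (specifically "dusk midnight marsh lagoon heron brewer"), modifier "village".
Within "dusk midnight marsh lagoon heron brewer", the head is "brewer" and the modifier is "dusk midnight marsh lagoon heron".
Within "dusk midnight marsh lagoon heron", the head is "heron" (specifically "midnight marsh lagoon heron") and the modifier is "dusk".
Within "midnight marsh lagoon heron", the head is "heron" (specifically "marsh lagoon heron") and the modifier is "midnight".
Within "marsh lagoon heron", the head is "heron" (specifically "lagoon heron") and the modifier is "marsh".
Within "lagoon heron", the head is "heron" and the modifier is "lagoon".
So the structure is [village [[dusk [midnight [marsh [lagoon heron]]]] brewer]].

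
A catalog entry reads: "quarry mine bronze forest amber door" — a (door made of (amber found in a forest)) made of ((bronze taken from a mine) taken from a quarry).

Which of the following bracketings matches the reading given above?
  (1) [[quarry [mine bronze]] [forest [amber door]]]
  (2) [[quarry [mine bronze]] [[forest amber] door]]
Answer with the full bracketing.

The paraphrase's head is the "door" part ("forest amber door"); its modifier is "quarry mine bronze".
That top-level split, carried through the inner groups, gives [[quarry [mine bronze]] [[forest amber] door]].

[[quarry [mine bronze]] [[forest amber] door]]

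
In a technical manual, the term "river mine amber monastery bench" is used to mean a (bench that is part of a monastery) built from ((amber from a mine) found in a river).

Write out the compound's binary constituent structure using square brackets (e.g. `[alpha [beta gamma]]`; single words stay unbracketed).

[[river [mine amber]] [monastery bench]]

At the top level: head "bench" (specifically "monastery bench"); modifier "river mine amber".
"river mine amber" → head "amber" (specifically "mine amber"), modifier "river".
"mine amber" → head "amber", modifier "mine".
"monastery bench" → head "bench", modifier "monastery".
So the structure is [[river [mine amber]] [monastery bench]].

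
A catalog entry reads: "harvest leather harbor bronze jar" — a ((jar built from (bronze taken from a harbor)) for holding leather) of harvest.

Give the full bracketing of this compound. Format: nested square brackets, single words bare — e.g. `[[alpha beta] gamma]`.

[harvest [leather [[harbor bronze] jar]]]

At the top level: head "jar" (specifically "leather harbor bronze jar"); modifier "harvest".
Within "leather harbor bronze jar", the head is "jar" (specifically "harbor bronze jar") and the modifier is "leather".
Within "harbor bronze jar", the head is "jar" and the modifier is "harbor bronze".
Within "harbor bronze", the head is "bronze" and the modifier is "harbor".
Putting it together: [harvest [leather [[harbor bronze] jar]]].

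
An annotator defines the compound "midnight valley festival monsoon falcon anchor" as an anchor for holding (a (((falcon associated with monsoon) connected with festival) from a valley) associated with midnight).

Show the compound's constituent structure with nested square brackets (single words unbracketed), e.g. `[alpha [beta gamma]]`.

Overall it is a kind of anchor; the modifier is "midnight valley festival monsoon falcon".
Inside "midnight valley festival monsoon falcon": head "falcon" (specifically "valley festival monsoon falcon"), modifier "midnight".
Inside "valley festival monsoon falcon": head "falcon" (specifically "festival monsoon falcon"), modifier "valley".
Inside "festival monsoon falcon": head "falcon" (specifically "monsoon falcon"), modifier "festival".
Inside "monsoon falcon": head "falcon", modifier "monsoon".
So the structure is [[midnight [valley [festival [monsoon falcon]]]] anchor].

[[midnight [valley [festival [monsoon falcon]]]] anchor]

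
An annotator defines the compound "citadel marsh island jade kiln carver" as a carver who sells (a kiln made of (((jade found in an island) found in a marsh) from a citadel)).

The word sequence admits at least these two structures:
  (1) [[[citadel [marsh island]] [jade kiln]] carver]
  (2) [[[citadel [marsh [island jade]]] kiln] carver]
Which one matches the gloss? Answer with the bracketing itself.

The paraphrase's head is the "carver" part ("carver"); its modifier is "citadel marsh island jade kiln".
That top-level split, carried through the inner groups, gives [[[citadel [marsh [island jade]]] kiln] carver].

[[[citadel [marsh [island jade]]] kiln] carver]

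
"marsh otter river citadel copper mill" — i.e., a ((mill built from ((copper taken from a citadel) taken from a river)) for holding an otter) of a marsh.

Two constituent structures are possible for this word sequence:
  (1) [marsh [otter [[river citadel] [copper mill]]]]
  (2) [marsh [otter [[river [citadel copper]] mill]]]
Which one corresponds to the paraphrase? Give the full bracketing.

The paraphrase's head is the "mill" part ("otter river citadel copper mill"); its modifier is "marsh".
That top-level split, carried through the inner groups, gives [marsh [otter [[river [citadel copper]] mill]]].

[marsh [otter [[river [citadel copper]] mill]]]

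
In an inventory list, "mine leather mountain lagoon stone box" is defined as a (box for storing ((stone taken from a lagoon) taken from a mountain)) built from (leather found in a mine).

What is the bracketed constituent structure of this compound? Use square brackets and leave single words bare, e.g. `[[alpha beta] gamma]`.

[[mine leather] [[mountain [lagoon stone]] box]]

At the top level: head "box" (specifically "mountain lagoon stone box"); modifier "mine leather".
Within "mine leather", the head is "leather" and the modifier is "mine".
Within "mountain lagoon stone box", the head is "box" and the modifier is "mountain lagoon stone".
Within "mountain lagoon stone", the head is "stone" (specifically "lagoon stone") and the modifier is "mountain".
Within "lagoon stone", the head is "stone" and the modifier is "lagoon".
Putting it together: [[mine leather] [[mountain [lagoon stone]] box]].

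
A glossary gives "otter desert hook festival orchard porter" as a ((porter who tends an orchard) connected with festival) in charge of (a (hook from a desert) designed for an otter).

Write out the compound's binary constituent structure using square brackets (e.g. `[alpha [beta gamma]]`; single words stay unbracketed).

[[otter [desert hook]] [festival [orchard porter]]]

The outermost head in the paraphrase is "porter" (specifically "festival orchard porter"), modified by "otter desert hook".
Within "otter desert hook", the head is "hook" (specifically "desert hook") and the modifier is "otter".
Within "desert hook", the head is "hook" and the modifier is "desert".
Within "festival orchard porter", the head is "porter" (specifically "orchard porter") and the modifier is "festival".
Within "orchard porter", the head is "porter" and the modifier is "orchard".
Assembled: [[otter [desert hook]] [festival [orchard porter]]].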